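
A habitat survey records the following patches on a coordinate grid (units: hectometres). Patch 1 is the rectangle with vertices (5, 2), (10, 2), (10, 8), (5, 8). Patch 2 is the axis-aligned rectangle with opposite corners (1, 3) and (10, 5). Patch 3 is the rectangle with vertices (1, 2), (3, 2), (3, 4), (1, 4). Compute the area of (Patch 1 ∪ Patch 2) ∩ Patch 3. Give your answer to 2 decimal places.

2.00

The region (Patch 1 ∪ Patch 2) ∩ Patch 3 is the polygon with vertices (1,3), (1,4), (3,4), (3,3).
By the shoelace formula its area is 2.00.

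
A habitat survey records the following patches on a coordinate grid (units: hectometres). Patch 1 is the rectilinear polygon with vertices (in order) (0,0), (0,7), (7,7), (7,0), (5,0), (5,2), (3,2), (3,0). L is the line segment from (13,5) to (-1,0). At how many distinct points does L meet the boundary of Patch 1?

4

The segment meets the boundary at (3,1.429), (4.6,2), (7,2.857), (0,0.357).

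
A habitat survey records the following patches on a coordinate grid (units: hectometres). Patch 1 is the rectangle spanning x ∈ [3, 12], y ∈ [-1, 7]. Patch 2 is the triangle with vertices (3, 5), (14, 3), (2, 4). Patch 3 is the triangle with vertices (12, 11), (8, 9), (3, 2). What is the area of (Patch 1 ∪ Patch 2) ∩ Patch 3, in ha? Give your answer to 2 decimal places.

The region (Patch 1 ∪ Patch 2) ∩ Patch 3 is the polygon with vertices (8,7), (3,2), (6.571,7).
By the shoelace formula its area is 3.57.

3.57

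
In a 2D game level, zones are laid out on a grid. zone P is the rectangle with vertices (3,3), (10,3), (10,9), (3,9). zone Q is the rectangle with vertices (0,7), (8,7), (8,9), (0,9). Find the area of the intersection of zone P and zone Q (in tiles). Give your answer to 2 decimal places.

|zone P∩zone Q|: x∈[3,8], y∈[7,9] → 5·2 = 10.

10.00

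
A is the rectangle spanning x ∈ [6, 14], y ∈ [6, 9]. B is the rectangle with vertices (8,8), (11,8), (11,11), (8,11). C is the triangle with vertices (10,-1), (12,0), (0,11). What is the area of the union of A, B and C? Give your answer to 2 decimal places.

47.00

By inclusion–exclusion:
Individual areas: |A| = 24, |B| = 9, |C| = 17.
|A∩B|: x∈[8,11], y∈[8,9] → 3·1 = 3.
|A∩C| = 0.
|B∩C| = 0.
|A∩B∩C| = 0.
|A ∪ B ∪ C| = 50 − 3 + 0 = 47.00.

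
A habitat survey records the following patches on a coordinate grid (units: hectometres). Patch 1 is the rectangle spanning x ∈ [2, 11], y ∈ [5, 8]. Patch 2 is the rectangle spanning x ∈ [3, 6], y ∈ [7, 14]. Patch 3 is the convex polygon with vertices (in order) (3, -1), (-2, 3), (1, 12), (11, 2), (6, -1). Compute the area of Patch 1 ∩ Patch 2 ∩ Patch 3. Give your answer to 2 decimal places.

2.50

The intersection is the polygon with vertices (3,7), (3,8), (5,8), (6,7).
By the shoelace formula its area is 2.50.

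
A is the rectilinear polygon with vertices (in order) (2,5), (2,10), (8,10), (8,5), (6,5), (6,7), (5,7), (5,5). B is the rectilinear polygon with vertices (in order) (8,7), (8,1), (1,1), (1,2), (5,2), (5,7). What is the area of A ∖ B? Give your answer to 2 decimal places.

|A| = 28, |A∩B| = 4.
|A ∖ B| = |A| − |A∩B| = 28 − 4 = 24.00.

24.00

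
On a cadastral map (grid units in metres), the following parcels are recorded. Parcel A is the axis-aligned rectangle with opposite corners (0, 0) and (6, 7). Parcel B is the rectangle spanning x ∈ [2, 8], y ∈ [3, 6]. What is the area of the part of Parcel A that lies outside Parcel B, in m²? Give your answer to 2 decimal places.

|Parcel A∩Parcel B|: x∈[2,6], y∈[3,6] → 4·3 = 12.
|Parcel A| = 42.
|Parcel A ∖ Parcel B| = |Parcel A| − |Parcel A∩Parcel B| = 42 − 12 = 30.00.

30.00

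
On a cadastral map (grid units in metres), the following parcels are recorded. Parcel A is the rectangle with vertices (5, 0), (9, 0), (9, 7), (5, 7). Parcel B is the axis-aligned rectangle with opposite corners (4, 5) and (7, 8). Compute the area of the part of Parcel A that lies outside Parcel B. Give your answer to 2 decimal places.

|Parcel A∩Parcel B|: x∈[5,7], y∈[5,7] → 2·2 = 4.
|Parcel A| = 28.
|Parcel A ∖ Parcel B| = |Parcel A| − |Parcel A∩Parcel B| = 28 − 4 = 24.00.

24.00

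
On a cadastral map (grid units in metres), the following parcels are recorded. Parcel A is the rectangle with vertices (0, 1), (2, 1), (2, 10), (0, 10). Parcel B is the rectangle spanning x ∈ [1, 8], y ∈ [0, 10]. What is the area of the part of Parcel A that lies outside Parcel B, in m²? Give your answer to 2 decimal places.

|Parcel A∩Parcel B|: x∈[1,2], y∈[1,10] → 1·9 = 9.
|Parcel A| = 18.
|Parcel A ∖ Parcel B| = |Parcel A| − |Parcel A∩Parcel B| = 18 − 9 = 9.00.

9.00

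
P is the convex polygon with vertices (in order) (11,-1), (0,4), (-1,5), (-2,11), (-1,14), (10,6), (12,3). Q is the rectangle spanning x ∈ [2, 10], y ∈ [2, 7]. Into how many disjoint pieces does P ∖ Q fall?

2

P ∖ Q splits into 2 disjoint pieces (area 15.9, area 47.5966).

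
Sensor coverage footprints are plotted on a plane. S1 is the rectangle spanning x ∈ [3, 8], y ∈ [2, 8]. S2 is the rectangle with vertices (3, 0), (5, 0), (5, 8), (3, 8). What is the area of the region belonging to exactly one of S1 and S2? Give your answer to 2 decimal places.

22.00

|S1∩S2|: x∈[3,5], y∈[2,8] → 2·6 = 12.
|S1 △ S2| = |S1| + |S2| − 2·|S1∩S2| = 30 + 16 − 24 = 22.00.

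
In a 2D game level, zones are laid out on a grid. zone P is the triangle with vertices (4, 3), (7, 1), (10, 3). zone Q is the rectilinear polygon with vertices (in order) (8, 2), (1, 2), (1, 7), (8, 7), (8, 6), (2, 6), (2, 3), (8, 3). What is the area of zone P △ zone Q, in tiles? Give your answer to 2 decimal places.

16.50

|zone P| = 6, |zone Q| = 17, |zone P∩zone Q| = 3.25.
|zone P △ zone Q| = |zone P| + |zone Q| − 2·|zone P∩zone Q| = 6 + 17 − 6.5 = 16.50.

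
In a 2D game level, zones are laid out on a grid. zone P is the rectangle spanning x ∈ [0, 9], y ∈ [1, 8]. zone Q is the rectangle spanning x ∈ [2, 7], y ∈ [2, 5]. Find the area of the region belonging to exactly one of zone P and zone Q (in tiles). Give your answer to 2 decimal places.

|zone P∩zone Q|: x∈[2,7], y∈[2,5] → 5·3 = 15.
|zone P △ zone Q| = |zone P| + |zone Q| − 2·|zone P∩zone Q| = 63 + 15 − 30 = 48.00.

48.00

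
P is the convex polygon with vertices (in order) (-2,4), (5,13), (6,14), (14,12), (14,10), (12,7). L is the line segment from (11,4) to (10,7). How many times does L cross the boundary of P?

The segment meets the boundary at (10.133,6.6).

1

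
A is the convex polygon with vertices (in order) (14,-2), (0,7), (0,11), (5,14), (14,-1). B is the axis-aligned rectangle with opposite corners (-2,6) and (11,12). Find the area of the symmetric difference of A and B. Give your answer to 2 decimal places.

71.22

|A| = 86, |B| = 78, |A∩B| = 46.3889.
|A △ B| = |A| + |B| − 2·|A∩B| = 86 + 78 − 92.7778 = 71.22.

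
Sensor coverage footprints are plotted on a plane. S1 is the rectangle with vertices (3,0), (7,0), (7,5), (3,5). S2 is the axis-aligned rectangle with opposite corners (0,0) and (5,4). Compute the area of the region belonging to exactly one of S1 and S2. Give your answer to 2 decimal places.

|S1∩S2|: x∈[3,5], y∈[0,4] → 2·4 = 8.
|S1 △ S2| = |S1| + |S2| − 2·|S1∩S2| = 20 + 20 − 16 = 24.00.

24.00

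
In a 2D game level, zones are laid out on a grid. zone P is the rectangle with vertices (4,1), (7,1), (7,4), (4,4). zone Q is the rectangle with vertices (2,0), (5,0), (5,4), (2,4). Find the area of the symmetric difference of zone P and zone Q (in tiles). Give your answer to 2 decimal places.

15.00

|zone P∩zone Q|: x∈[4,5], y∈[1,4] → 1·3 = 3.
|zone P △ zone Q| = |zone P| + |zone Q| − 2·|zone P∩zone Q| = 9 + 12 − 6 = 15.00.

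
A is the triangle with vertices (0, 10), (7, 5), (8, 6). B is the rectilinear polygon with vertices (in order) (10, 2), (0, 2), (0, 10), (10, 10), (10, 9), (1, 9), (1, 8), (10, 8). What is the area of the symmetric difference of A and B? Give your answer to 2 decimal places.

66.80

|A| = 6, |B| = 71, |A∩B| = 5.1.
|A △ B| = |A| + |B| − 2·|A∩B| = 6 + 71 − 10.2 = 66.80.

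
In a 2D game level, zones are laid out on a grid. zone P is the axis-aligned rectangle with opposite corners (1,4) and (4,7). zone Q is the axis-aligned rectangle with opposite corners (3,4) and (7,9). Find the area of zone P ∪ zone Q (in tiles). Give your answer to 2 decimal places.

26.00

By inclusion–exclusion:
Individual areas: |zone P| = 9, |zone Q| = 20.
|zone P∩zone Q|: x∈[3,4], y∈[4,7] → 1·3 = 3.
|zone P ∪ zone Q| = 29 − 3 = 26.00.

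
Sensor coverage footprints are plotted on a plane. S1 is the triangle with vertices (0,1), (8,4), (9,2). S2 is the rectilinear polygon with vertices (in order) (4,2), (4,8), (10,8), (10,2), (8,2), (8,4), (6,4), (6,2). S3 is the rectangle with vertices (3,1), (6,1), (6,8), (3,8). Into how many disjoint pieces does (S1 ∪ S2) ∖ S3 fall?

2

(S1 ∪ S2) ∖ S3 splits into 2 disjoint pieces (area 23.75, area 1.1875).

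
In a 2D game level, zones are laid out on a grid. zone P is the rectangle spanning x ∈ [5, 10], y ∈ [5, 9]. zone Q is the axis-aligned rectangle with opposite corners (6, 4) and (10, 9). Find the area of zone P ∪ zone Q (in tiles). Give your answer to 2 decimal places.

By inclusion–exclusion:
Individual areas: |zone P| = 20, |zone Q| = 20.
|zone P∩zone Q|: x∈[6,10], y∈[5,9] → 4·4 = 16.
|zone P ∪ zone Q| = 40 − 16 = 24.00.

24.00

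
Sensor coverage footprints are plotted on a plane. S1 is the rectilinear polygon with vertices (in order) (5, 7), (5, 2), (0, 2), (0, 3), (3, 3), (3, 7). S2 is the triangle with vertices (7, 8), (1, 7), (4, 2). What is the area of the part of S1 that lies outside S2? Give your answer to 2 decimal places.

4.83

|S1| = 13, |S1∩S2| = 8.1667.
|S1 ∖ S2| = |S1| − |S1∩S2| = 13 − 8.1667 = 4.83.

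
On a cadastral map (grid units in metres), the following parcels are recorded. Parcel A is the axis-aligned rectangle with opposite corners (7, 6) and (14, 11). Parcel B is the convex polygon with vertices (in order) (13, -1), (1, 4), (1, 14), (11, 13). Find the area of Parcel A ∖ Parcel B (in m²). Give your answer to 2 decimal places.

11.79

|Parcel A| = 35, |Parcel A∩Parcel B| = 23.2143.
|Parcel A ∖ Parcel B| = |Parcel A| − |Parcel A∩Parcel B| = 35 − 23.2143 = 11.79.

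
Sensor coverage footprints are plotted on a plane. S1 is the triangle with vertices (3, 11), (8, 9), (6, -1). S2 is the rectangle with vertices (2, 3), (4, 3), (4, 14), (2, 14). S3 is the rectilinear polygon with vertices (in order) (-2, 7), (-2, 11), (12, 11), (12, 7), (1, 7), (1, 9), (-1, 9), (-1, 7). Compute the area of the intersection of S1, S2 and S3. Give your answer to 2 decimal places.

The intersection is the polygon with vertices (4,7), (3,11), (4,10.6).
By the shoelace formula its area is 1.80.

1.80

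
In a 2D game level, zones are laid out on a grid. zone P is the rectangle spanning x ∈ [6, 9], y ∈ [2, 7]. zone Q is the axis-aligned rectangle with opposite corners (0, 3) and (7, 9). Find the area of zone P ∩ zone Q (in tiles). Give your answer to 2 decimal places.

|zone P∩zone Q|: x∈[6,7], y∈[3,7] → 1·4 = 4.

4.00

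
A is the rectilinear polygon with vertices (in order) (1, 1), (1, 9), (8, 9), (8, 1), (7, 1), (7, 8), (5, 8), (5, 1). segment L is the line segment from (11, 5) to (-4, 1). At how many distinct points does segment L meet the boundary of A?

The segment meets the boundary at (1,2.333), (5,3.4), (7,3.933), (8,4.2).

4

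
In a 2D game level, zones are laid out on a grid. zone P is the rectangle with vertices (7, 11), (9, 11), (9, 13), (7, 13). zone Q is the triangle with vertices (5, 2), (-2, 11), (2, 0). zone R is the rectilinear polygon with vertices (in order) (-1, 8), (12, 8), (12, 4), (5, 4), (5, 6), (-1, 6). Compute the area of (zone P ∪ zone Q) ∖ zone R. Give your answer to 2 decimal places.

21.19

|zone P ∪ zone Q| = 24.5.
|(zone P ∪ zone Q) ∩ zone R| = 3.3131.
|(zone P ∪ zone Q) ∖ zone R| = 24.5 − 3.3131 = 21.19.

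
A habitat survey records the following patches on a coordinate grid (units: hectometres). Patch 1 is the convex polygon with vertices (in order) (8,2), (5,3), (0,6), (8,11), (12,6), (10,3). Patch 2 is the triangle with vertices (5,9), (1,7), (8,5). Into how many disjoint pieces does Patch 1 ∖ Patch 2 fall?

1

Patch 1 ∖ Patch 2 is a single connected region.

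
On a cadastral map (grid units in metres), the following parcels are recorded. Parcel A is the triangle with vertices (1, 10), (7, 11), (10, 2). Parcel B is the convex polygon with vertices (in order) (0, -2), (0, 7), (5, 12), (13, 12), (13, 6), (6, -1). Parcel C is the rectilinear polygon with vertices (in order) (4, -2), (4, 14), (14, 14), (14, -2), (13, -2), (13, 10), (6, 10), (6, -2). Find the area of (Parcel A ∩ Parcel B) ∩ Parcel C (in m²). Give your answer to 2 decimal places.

9.53

The region (Parcel A ∩ Parcel B) ∩ Parcel C is the polygon with vertices (7.333,10), (6,10), (6,5.556), (4,7.333), (4,10.5), (7,11).
By the shoelace formula its area is 9.53.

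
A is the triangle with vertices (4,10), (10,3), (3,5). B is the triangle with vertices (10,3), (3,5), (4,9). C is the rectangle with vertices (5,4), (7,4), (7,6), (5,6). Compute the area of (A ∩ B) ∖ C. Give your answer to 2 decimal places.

11.32

|A ∩ B| = 15.
|(A ∩ B) ∩ C| = 3.6786.
|(A ∩ B) ∖ C| = 15 − 3.6786 = 11.32.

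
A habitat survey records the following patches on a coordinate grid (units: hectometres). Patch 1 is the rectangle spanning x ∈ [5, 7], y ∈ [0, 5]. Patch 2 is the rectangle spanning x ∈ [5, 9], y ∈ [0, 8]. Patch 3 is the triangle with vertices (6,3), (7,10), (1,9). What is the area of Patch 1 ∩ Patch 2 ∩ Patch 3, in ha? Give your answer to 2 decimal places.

1.69

The intersection is the polygon with vertices (5,5), (6.286,5), (6,3), (5,4.2).
By the shoelace formula its area is 1.69.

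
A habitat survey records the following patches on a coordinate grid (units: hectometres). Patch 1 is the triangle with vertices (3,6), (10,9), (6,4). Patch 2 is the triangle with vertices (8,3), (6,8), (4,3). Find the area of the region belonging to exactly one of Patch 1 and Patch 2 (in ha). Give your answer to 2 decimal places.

12.60

|Patch 1| = 11.5, |Patch 2| = 10, |Patch 1∩Patch 2| = 4.4494.
|Patch 1 △ Patch 2| = |Patch 1| + |Patch 2| − 2·|Patch 1∩Patch 2| = 11.5 + 10 − 8.8988 = 12.60.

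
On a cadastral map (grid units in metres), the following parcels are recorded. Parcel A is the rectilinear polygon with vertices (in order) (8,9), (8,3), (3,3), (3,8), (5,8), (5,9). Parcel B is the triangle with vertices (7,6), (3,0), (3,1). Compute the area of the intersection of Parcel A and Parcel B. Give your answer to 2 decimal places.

0.60

The intersection is the polygon with vertices (4.6,3), (7,6), (5,3).
By the shoelace formula its area is 0.60.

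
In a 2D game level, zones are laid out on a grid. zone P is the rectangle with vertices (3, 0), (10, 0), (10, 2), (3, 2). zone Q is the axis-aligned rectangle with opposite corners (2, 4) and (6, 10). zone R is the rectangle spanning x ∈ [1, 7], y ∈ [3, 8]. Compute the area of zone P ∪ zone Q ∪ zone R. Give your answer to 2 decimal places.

By inclusion–exclusion:
Individual areas: |zone P| = 14, |zone Q| = 24, |zone R| = 30.
|zone P∩zone Q| = 0 (no overlap).
|zone P∩zone R| = 0 (no overlap).
|zone Q∩zone R|: x∈[2,6], y∈[4,8] → 4·4 = 16.
|zone P∩zone Q∩zone R| = 0.
|zone P ∪ zone Q ∪ zone R| = 68 − 16 + 0 = 52.00.

52.00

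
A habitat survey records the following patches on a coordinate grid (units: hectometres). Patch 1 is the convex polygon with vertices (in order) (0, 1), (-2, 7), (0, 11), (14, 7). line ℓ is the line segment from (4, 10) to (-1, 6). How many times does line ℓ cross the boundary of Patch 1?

1

The segment meets the boundary at (3.868,9.895).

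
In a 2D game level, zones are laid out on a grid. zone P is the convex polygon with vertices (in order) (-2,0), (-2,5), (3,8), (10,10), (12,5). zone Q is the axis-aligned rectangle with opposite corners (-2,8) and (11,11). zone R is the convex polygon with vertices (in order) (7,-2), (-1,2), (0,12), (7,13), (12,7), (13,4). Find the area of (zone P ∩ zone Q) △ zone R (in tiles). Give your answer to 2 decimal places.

|zone P ∩ zone Q| = 7.8.
|(zone P ∩ zone Q) ∩ zone R| = 7.5404.
|(zone P ∩ zone Q) △ zone R| = 7.8 + 144 − 15.0808 = 136.72.

136.72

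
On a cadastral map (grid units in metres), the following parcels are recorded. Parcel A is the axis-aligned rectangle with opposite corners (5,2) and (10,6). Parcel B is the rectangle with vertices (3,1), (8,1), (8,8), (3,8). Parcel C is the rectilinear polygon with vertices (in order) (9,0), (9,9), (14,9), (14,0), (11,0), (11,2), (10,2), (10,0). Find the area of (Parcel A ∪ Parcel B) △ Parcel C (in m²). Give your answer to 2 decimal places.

|Parcel A ∪ Parcel B| = 43.
|(Parcel A ∪ Parcel B) ∩ Parcel C| = 4.
|(Parcel A ∪ Parcel B) △ Parcel C| = 43 + 43 − 8 = 78.00.

78.00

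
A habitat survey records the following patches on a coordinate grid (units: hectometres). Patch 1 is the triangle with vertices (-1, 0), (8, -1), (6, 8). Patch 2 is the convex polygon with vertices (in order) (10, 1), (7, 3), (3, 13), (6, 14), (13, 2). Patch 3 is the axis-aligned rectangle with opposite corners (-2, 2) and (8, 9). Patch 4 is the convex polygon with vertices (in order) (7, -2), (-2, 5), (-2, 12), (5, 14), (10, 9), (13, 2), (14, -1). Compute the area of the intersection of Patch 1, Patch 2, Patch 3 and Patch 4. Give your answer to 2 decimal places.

2.39

The intersection is the polygon with vertices (7,3), (5.314,7.216), (6,8), (7.13,2.913).
By the shoelace formula its area is 2.39.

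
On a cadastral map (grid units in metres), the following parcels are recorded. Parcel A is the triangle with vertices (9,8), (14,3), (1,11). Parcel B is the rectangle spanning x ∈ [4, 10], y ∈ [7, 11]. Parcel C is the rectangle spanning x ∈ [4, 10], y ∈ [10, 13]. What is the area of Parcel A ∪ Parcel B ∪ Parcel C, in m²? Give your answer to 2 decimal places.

By inclusion–exclusion:
Individual areas: |Parcel A| = 12.5, |Parcel B| = 24, |Parcel C| = 18.
|Parcel A∩Parcel B| = 6.4183.
|Parcel A∩Parcel C| = 0.
|Parcel B∩Parcel C|: x∈[4,10], y∈[10,11] → 6·1 = 6.
|Parcel A∩Parcel B∩Parcel C| = 0.
|Parcel A ∪ Parcel B ∪ Parcel C| = 54.5 − 12.4183 + 0 = 42.08.

42.08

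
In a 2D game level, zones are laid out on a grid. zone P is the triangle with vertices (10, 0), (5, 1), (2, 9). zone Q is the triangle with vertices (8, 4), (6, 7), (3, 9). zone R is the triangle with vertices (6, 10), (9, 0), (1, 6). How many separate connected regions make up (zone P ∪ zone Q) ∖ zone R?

(zone P ∪ zone Q) ∖ zone R splits into 5 disjoint pieces (area 4.6798, area 0.5591, area 0.7427, area 0.1237, area 0.026).

5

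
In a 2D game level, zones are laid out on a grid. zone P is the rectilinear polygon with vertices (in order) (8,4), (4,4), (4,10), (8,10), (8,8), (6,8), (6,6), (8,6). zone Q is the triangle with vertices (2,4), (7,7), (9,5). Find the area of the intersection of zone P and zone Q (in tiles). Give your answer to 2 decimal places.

5.31

The intersection is the polygon with vertices (4,5.2), (6,6.4), (6,6), (8,6), (8,4.857), (4,4.286).
By the shoelace formula its area is 5.31.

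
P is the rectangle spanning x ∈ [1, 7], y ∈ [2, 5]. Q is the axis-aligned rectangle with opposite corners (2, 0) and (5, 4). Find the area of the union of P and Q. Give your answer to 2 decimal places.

24.00

By inclusion–exclusion:
Individual areas: |P| = 18, |Q| = 12.
|P∩Q|: x∈[2,5], y∈[2,4] → 3·2 = 6.
|P ∪ Q| = 30 − 6 = 24.00.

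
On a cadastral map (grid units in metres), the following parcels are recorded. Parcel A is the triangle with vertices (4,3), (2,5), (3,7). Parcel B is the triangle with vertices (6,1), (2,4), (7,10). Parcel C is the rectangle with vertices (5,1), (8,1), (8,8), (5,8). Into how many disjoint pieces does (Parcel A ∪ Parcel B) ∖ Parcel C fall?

(Parcel A ∪ Parcel B) ∖ Parcel C splits into 2 disjoint pieces (area 10.2593, area 1.4444).

2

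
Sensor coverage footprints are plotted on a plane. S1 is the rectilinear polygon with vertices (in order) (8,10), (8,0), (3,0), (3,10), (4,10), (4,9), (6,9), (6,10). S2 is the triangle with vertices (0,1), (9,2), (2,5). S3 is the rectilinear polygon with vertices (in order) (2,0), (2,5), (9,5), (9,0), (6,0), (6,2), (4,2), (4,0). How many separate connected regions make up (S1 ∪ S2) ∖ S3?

3

(S1 ∪ S2) ∖ S3 splits into 3 disjoint pieces (area 4, area 3.7778, area 23).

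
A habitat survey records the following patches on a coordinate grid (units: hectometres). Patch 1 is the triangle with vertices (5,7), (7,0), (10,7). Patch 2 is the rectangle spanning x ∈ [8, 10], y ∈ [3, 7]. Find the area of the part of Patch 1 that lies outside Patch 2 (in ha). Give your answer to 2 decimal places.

12.93

|Patch 1| = 17.5, |Patch 1∩Patch 2| = 4.5714.
|Patch 1 ∖ Patch 2| = |Patch 1| − |Patch 1∩Patch 2| = 17.5 − 4.5714 = 12.93.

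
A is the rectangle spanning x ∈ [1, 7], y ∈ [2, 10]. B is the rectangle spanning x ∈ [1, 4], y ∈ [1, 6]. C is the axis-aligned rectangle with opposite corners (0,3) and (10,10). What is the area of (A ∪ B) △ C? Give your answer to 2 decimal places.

|A ∪ B| = 51.
|(A ∪ B) ∩ C| = 42.
|(A ∪ B) △ C| = 51 + 70 − 84 = 37.00.

37.00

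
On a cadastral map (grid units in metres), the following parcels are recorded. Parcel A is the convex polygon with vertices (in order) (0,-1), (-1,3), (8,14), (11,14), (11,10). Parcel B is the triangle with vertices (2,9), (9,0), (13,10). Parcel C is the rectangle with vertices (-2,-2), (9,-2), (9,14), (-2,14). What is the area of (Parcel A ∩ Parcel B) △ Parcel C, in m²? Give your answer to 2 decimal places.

|Parcel A ∩ Parcel B| = 19.8792.
|(Parcel A ∩ Parcel B) ∩ Parcel C| = 18.4065.
|(Parcel A ∩ Parcel B) △ Parcel C| = 19.8792 + 176 − 36.8129 = 159.07.

159.07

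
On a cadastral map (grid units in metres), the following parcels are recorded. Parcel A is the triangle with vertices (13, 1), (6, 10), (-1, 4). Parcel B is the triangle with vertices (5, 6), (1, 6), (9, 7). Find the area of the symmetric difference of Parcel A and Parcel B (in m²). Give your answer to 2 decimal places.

50.56

|Parcel A| = 52.5, |Parcel B| = 2, |Parcel A∩Parcel B| = 1.9707.
|Parcel A △ Parcel B| = |Parcel A| + |Parcel B| − 2·|Parcel A∩Parcel B| = 52.5 + 2 − 3.9413 = 50.56.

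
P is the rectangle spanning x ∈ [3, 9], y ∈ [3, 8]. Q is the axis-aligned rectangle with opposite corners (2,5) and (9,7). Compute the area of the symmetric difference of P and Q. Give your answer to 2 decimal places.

|P∩Q|: x∈[3,9], y∈[5,7] → 6·2 = 12.
|P △ Q| = |P| + |Q| − 2·|P∩Q| = 30 + 14 − 24 = 20.00.

20.00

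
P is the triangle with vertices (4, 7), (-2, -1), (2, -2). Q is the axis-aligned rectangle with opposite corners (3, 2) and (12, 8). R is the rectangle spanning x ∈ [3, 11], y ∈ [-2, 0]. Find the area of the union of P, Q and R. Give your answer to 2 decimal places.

By inclusion–exclusion:
Individual areas: |P| = 19, |Q| = 54, |R| = 16.
|P∩Q| = 1.5833.
|P∩R| = 0.
|Q∩R| = 0 (no overlap).
|P∩Q∩R| = 0.
|P ∪ Q ∪ R| = 89 − 1.5833 + 0 = 87.42.

87.42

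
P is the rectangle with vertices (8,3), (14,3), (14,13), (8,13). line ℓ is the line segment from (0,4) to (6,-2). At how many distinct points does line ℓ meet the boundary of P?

0

The segment lies entirely outside P and never meets its boundary.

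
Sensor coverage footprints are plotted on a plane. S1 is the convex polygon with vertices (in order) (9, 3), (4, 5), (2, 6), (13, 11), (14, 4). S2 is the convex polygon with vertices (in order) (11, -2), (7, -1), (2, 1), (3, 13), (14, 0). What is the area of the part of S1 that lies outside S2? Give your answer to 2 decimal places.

|S1| = 52.5, |S1∩S2| = 21.8432.
|S1 ∖ S2| = |S1| − |S1∩S2| = 52.5 − 21.8432 = 30.66.

30.66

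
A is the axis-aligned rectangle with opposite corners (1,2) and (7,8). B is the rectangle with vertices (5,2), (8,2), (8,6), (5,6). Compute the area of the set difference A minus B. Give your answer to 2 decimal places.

28.00

|A∩B|: x∈[5,7], y∈[2,6] → 2·4 = 8.
|A| = 36.
|A ∖ B| = |A| − |A∩B| = 36 − 8 = 28.00.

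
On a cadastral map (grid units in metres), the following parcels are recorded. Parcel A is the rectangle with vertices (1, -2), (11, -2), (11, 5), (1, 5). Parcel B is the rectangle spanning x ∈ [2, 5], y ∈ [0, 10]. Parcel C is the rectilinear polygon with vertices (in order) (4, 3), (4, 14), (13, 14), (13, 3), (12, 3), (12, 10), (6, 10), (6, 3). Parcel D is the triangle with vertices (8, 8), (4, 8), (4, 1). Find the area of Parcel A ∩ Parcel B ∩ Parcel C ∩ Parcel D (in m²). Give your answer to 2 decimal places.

2.00

The intersection is the polygon with vertices (4,3), (4,5), (5,5), (5,3).
By the shoelace formula its area is 2.00.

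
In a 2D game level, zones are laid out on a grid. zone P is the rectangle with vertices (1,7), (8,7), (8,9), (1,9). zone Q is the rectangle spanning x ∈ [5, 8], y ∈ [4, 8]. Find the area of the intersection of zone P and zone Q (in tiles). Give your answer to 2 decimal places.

|zone P∩zone Q|: x∈[5,8], y∈[7,8] → 3·1 = 3.

3.00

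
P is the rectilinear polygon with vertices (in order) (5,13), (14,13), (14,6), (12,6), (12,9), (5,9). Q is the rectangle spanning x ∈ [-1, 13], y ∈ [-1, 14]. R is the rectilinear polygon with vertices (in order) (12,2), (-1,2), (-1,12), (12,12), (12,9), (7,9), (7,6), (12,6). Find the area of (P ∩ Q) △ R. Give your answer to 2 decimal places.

108.00

|P ∩ Q| = 35.
|(P ∩ Q) ∩ R| = 21.
|(P ∩ Q) △ R| = 35 + 115 − 42 = 108.00.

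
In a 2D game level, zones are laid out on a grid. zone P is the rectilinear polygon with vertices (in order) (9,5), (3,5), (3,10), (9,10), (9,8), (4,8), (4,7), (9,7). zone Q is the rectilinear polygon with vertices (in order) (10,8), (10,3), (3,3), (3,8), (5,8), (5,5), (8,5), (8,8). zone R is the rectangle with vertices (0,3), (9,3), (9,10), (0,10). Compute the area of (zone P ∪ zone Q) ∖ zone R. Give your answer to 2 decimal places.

|zone P ∪ zone Q| = 44.
|(zone P ∪ zone Q) ∩ zone R| = 39.
|(zone P ∪ zone Q) ∖ zone R| = 44 − 39 = 5.00.

5.00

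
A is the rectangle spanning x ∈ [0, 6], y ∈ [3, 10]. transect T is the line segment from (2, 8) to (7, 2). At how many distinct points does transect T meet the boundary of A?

1

The segment meets the boundary at (6,3.2).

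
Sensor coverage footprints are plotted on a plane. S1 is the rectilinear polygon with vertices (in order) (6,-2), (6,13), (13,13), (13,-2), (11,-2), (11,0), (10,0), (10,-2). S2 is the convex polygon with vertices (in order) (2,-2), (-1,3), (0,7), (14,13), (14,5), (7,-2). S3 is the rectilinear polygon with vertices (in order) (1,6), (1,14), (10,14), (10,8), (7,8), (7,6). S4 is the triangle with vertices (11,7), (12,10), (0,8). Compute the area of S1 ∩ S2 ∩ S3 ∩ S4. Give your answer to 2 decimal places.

5.92

The intersection is the polygon with vertices (10,8), (7,8), (7,7.364), (6,7.455), (6,9), (10,9.667).
By the shoelace formula its area is 5.92.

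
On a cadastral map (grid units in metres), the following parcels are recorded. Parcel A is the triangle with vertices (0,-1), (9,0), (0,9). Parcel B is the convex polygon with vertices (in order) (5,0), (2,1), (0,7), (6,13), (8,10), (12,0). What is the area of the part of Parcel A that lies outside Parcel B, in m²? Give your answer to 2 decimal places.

|Parcel A| = 45, |Parcel A∩Parcel B| = 30.
|Parcel A ∖ Parcel B| = |Parcel A| − |Parcel A∩Parcel B| = 45 − 30 = 15.00.

15.00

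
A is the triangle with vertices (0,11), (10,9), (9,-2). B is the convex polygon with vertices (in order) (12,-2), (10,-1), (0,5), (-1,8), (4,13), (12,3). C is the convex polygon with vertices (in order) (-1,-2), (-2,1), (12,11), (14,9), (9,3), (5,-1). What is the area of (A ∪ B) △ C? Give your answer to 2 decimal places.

|A ∪ B| = 100.808.
|(A ∪ B) ∩ C| = 34.2694.
|(A ∪ B) △ C| = 100.808 + 79.5 − 68.5387 = 111.77.

111.77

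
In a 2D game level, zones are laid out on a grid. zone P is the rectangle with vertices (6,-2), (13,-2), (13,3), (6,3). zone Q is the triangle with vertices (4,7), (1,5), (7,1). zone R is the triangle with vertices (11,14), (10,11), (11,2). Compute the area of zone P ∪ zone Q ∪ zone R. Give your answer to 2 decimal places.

52.28

By inclusion–exclusion:
Individual areas: |zone P| = 35, |zone Q| = 12, |zone R| = 6.
|zone P∩zone Q| = 0.6667.
|zone P∩zone R| = 0.0556.
|zone Q∩zone R| = 0.
|zone P∩zone Q∩zone R| = 0.
|zone P ∪ zone Q ∪ zone R| = 53 − 0.7222 + 0 = 52.28.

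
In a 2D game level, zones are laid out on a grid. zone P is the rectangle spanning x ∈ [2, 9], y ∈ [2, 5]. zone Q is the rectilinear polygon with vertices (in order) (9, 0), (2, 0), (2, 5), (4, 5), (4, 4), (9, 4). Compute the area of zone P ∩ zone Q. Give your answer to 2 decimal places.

16.00

The intersection is the polygon with vertices (9,2), (2,2), (2,5), (4,5), (4,4), (9,4).
By the shoelace formula its area is 16.00.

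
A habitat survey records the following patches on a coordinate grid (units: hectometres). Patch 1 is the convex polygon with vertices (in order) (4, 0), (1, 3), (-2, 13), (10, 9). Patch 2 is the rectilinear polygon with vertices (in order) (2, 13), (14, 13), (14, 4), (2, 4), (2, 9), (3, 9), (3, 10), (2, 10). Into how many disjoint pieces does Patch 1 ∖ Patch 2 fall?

Patch 1 ∖ Patch 2 is a single connected region.

1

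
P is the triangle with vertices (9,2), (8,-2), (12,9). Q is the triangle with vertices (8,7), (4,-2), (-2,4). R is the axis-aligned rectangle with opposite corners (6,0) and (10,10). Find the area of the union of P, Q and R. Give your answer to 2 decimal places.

By inclusion–exclusion:
Individual areas: |P| = 2.5, |Q| = 39, |R| = 40.
|P∩Q| = 0.
|P∩R| = 1.4394.
|Q∩R| = 3.9.
|P∩Q∩R| = 0.
|P ∪ Q ∪ R| = 81.5 − 5.3394 + 0 = 76.16.

76.16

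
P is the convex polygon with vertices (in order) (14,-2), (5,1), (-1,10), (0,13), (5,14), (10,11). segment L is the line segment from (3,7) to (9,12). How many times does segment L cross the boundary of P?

1

The segment meets the boundary at (8.721,11.767).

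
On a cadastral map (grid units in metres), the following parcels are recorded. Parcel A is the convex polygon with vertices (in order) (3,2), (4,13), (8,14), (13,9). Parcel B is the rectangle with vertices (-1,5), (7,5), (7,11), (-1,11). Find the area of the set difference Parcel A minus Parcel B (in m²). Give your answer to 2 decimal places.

43.27

|Parcel A| = 64, |Parcel A∩Parcel B| = 20.7273.
|Parcel A ∖ Parcel B| = |Parcel A| − |Parcel A∩Parcel B| = 64 − 20.7273 = 43.27.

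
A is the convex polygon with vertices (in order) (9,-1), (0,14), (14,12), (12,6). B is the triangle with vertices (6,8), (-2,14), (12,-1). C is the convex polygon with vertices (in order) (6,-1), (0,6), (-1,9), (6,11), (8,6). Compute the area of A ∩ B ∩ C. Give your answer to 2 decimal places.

The intersection is the polygon with vertices (6,8), (7.8,5.3), (7.406,3.922), (3.6,8), (2.415,9.976), (3.103,10.172).
By the shoelace formula its area is 10.07.

10.07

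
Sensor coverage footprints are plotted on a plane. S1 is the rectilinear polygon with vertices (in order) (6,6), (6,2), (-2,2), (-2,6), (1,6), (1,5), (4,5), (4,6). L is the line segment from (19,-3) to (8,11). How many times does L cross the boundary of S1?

0

The segment lies entirely outside S1 and never meets its boundary.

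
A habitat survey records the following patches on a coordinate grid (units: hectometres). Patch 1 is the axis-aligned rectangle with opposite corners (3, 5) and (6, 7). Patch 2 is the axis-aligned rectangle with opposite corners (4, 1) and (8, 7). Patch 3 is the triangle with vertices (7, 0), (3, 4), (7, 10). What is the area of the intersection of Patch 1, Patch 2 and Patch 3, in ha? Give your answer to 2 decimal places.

The intersection is the polygon with vertices (4,5), (4,5.5), (5,7), (6,7), (6,5).
By the shoelace formula its area is 3.25.

3.25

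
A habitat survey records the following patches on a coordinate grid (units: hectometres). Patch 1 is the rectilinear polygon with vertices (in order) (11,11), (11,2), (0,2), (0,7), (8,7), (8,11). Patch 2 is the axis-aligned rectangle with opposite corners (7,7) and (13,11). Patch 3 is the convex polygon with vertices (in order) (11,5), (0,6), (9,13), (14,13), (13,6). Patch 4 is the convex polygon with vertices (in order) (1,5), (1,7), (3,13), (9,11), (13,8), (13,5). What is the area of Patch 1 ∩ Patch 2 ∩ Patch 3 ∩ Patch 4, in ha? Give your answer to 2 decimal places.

10.50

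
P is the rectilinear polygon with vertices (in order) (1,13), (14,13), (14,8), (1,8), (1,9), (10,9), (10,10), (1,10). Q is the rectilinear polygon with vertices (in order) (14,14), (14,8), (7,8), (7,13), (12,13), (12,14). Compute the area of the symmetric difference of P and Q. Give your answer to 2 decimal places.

|P| = 56, |Q| = 37, |P∩Q| = 32.
|P △ Q| = |P| + |Q| − 2·|P∩Q| = 56 + 37 − 64 = 29.00.

29.00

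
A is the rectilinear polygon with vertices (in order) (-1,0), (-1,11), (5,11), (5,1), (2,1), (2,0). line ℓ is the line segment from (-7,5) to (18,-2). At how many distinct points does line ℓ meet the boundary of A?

The segment meets the boundary at (5,1.64), (-1,3.32).

2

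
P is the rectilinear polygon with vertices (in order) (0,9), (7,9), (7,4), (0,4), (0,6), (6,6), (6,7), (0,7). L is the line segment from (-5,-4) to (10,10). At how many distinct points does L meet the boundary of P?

The segment meets the boundary at (7,7.2), (6,6.267), (5.714,6), (3.571,4).

4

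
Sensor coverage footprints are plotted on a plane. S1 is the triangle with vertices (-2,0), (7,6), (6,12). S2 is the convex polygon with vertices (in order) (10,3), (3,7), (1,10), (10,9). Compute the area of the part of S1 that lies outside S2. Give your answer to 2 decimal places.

|S1| = 30, |S1∩S2| = 11.6142.
|S1 ∖ S2| = |S1| − |S1∩S2| = 30 − 11.6142 = 18.39.

18.39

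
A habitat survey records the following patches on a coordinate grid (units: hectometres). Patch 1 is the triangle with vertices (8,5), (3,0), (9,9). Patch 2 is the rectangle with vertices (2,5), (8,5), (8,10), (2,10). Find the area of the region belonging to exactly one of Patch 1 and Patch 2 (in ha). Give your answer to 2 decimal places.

|Patch 1| = 7.5, |Patch 2| = 30, |Patch 1∩Patch 2| = 2.0833.
|Patch 1 △ Patch 2| = |Patch 1| + |Patch 2| − 2·|Patch 1∩Patch 2| = 7.5 + 30 − 4.1667 = 33.33.

33.33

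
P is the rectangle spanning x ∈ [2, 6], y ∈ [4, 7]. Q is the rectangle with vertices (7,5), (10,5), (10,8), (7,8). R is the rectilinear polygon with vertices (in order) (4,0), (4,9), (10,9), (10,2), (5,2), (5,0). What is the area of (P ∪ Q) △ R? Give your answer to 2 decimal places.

35.00

|P ∪ Q| = 21.
|(P ∪ Q) ∩ R| = 15.
|(P ∪ Q) △ R| = 21 + 44 − 30 = 35.00.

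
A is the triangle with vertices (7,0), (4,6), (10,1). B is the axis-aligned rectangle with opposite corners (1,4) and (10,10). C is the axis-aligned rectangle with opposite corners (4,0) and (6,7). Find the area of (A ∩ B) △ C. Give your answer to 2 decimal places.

12.73

|A ∩ B| = 1.4.
|(A ∩ B) ∩ C| = 1.3333.
|(A ∩ B) △ C| = 1.4 + 14 − 2.6667 = 12.73.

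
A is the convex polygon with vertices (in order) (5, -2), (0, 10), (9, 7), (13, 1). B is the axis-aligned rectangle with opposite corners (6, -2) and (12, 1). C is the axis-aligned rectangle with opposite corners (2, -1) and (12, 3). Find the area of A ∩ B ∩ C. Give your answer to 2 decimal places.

The intersection is the polygon with vertices (6,1), (12,1), (12,0.625), (7.667,-1), (6,-1).
By the shoelace formula its area is 8.48.

8.48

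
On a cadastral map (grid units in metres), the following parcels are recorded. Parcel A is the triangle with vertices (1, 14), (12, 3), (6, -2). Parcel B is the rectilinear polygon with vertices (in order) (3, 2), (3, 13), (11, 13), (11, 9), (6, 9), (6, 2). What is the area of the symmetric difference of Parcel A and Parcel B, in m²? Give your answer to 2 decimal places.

72.30

|Parcel A| = 60.5, |Parcel B| = 53, |Parcel A∩Parcel B| = 20.6.
|Parcel A △ Parcel B| = |Parcel A| + |Parcel B| − 2·|Parcel A∩Parcel B| = 60.5 + 53 − 41.2 = 72.30.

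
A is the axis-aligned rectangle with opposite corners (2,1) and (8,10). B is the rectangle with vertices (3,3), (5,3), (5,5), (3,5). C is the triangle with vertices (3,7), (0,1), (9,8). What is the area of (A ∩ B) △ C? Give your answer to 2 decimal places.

|A ∩ B| = 4.
|(A ∩ B) ∩ C| = 1.7778.
|(A ∩ B) △ C| = 4 + 16.5 − 3.5556 = 16.94.

16.94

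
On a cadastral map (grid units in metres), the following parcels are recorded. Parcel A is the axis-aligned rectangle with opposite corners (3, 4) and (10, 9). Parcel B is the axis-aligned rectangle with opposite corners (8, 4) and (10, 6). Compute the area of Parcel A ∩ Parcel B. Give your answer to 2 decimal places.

|Parcel A∩Parcel B|: x∈[8,10], y∈[4,6] → 2·2 = 4.

4.00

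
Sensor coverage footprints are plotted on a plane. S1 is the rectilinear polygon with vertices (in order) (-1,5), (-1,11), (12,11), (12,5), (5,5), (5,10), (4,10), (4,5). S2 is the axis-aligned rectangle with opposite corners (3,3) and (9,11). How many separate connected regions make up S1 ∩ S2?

S1 ∩ S2 is a single connected region.

1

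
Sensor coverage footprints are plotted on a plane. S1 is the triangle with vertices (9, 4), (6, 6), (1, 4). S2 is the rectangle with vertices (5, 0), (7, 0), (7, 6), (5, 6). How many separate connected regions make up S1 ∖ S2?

S1 ∖ S2 splits into 2 disjoint pieces (area 1.3333, area 3.2).

2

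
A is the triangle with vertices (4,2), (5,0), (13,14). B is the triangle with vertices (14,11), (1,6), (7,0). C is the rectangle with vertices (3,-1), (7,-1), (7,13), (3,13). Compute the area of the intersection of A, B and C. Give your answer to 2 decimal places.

5.49

The intersection is the polygon with vertices (4.429,2.571), (7,6), (7,3.5), (5.727,1.273).
By the shoelace formula its area is 5.49.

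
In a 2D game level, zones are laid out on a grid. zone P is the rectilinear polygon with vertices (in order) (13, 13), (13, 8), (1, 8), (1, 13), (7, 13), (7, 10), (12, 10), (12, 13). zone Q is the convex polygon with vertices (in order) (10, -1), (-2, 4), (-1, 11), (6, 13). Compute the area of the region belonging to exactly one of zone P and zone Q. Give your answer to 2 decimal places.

|zone P| = 45, |zone Q| = 97.5, |zone P∩zone Q| = 25.
|zone P △ zone Q| = |zone P| + |zone Q| − 2·|zone P∩zone Q| = 45 + 97.5 − 50 = 92.50.

92.50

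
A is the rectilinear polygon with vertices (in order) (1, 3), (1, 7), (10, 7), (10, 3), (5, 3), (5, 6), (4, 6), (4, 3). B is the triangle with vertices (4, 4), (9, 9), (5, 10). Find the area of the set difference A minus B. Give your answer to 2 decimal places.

30.42

|A| = 33, |A∩B| = 2.5833.
|A ∖ B| = |A| − |A∩B| = 33 − 2.5833 = 30.42.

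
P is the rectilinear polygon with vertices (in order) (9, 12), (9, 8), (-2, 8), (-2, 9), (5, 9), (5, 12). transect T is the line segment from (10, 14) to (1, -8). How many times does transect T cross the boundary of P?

The segment meets the boundary at (7.545,8), (9,11.556).

2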